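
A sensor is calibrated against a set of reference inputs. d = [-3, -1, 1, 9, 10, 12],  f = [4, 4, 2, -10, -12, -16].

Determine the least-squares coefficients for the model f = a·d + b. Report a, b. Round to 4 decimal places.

a = -1.3896, b = 1.8182

Forming XᵀX = [[336, 28]; [28, 6]] and Xᵀf = [-416, -28]ᵀ gives XᵀX·[a, b]ᵀ = Xᵀf.
det = 336·6 − 28² = 1232.
a = ((-416)·6 − 28·(-28))/1232 = -107/77; b = (336·(-28) − 28·(-416))/1232 = 20/11.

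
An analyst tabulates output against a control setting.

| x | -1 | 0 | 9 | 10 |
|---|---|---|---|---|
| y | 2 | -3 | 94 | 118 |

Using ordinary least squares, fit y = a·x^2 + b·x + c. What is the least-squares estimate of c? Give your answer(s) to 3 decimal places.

Normal-equation sums: Σx^2·x^2 = 16562, Σx^2·x = 1728, Σx^2 = 182, Σx·x = 182, Σx = 18, Σ1 = 4.
For Aᵀy: Σx^2·y = 19416, Σx·y = 2024, Σy = 211.
AᵀA·[a, b, c]ᵀ = Aᵀy becomes [[16562, 1728, 182]; [1728, 182, 18]; [182, 18, 4]]·[a, b, c]ᵀ = [19416, 2024, 211]ᵀ.
Inverting the 3×3 Gram matrix, [a, b, c]ᵀ = [29/20, -4871/2020, -959/404]ᵀ.

c = -2.374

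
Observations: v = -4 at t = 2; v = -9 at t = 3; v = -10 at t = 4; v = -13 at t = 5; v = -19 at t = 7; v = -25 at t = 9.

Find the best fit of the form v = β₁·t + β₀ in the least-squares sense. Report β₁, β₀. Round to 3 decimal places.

Sums needed: Σt·t = 184, Σt = 30, Σ1 = 6.
Right-hand side: Σt·v = -498, Σv = -80.
Eliminating β₀: 6·(row 1) − 30·(row 2) gives 204·β₁ = 6·(-498) − 30·(-80) = -588, so β₁ = -49/17.
Then β₀ = ((-80) − 30·(-49/17))/6 = 55/51.

β₁ = -2.882, β₀ = 1.078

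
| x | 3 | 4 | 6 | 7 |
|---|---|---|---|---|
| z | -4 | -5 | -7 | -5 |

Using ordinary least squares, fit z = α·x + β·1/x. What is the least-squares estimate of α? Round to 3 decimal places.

α = -0.752

The normal system AᵀA·[α, β]ᵀ = Aᵀz is [[110, 4]; [4, 1565/7056]]·[α, β]ᵀ = [-109, -125/28]ᵀ.
Δ = 110·(1565/7056) − 4² = 29627/3528.
α = ((-109)·(1565/7056) − 4·(-125/28))/(29627/3528) = -44585/59254; β = (110·(-125/28) − 4·(-109))/(29627/3528) = -194292/29627.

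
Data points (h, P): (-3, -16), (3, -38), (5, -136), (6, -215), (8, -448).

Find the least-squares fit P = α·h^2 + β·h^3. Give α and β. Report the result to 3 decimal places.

Compute the Gram sums: Σh^2·h^2 = 6179, Σh^2·h^3 = 43669, Σh^3·h^3 = 325883.
For XᵀP: Σh^2·P = -40298, Σh^3·P = -293410.
So XᵀX·[α, β]ᵀ = XᵀP: [[6179, 43669]; [43669, 325883]]·[α, β]ᵀ = [-40298, -293410]ᵀ.
det = 6179·325883 − 43669² = 106649496.
α = ((-40298)·325883 − 43669·(-293410))/106649496 = -8875329/2962486; β = (6179·(-293410) − 43669·(-40298))/106649496 = -1477973/2962486.

α = -2.996, β = -0.499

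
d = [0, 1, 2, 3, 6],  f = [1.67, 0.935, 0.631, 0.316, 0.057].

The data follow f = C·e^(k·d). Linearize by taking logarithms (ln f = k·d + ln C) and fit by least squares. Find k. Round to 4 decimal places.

With ln fᵢ as the transformed response and dᵢ as the regressor:
AᵀA = [[50.0000, 12.0000]; [12.0000, 5]], rhs = [-21.6324, -4.0316]ᵀ  (here Σd = 12.0000, Σ(d)² = 50.0000, Σln f = -4.0316, Σd·ln f = -21.6324).
Solving (det = 106.0000): k = -0.56399, ln C = 0.54727.

k = -0.5640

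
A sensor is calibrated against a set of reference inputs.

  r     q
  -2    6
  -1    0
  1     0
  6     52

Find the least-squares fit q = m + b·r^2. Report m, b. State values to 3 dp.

AᵀA·[m, b]ᵀ = Aᵀq reads: 4·m + 42·b = 58;  42·m + 1314·b = 1896.
(Σ1 = 4, Σr^2 = 42, Σr^2·r^2 = 1314, Σq = 58, Σr^2·q = 1896.)
Eliminating b: 1314·(row 1) − 42·(row 2) gives 3492·m = 1314·58 − 42·1896 = -3420, so m = -95/97.
Then b = (1896 − 42·(-95/97))/1314 = 143/97.

m = -0.979, b = 1.474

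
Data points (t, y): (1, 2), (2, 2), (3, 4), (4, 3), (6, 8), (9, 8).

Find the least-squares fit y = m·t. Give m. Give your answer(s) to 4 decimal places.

From the data, Σt·t = 147.
And Σt·y = 150.
Normal equations: [[147]]·[m]ᵀ = [150]ᵀ.
m = 150/147 = 1.02041.

m = 1.0204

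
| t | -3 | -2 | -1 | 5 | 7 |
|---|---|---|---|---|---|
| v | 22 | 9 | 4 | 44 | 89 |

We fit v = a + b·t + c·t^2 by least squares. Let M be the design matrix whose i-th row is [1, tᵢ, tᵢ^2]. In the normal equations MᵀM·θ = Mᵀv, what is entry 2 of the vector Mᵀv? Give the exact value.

755

Entry 2 ↔ basis t, so (Mᵀv)_{2} = Σᵢ (t)·vᵢ = (-3)·(22) + (-2)·(9) + (-1)·(4) + (5)·(44) + (7)·(89) = 755.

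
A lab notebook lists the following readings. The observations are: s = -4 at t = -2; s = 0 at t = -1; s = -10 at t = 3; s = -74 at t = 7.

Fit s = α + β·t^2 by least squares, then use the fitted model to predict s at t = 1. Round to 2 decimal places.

ŝ = 0.97

With design matrix A, AᵀA = [[4, 63]; [63, 2499]] and Aᵀs = [-88, -3732]ᵀ.
Determinant 4·2499 − 63² = 6027.
α = ((-88)·2499 − 63·(-3732))/6027 = 724/287; β = (4·(-3732) − 63·(-88))/6027 = -3128/2009.
At t = 1: ŝ = (724/287)·(1) + (-3128/2009)·(1) = 1940/2009.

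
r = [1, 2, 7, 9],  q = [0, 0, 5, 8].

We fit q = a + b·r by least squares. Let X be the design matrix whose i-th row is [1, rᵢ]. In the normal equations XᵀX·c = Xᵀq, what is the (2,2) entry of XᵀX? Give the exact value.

Row 2 ↔ basis r, column 2 ↔ basis r, so (XᵀX)_{2,2} = Σᵢ (r)·(r) = (1)·(1) + (2)·(2) + (7)·(7) + (9)·(9) = 135.

135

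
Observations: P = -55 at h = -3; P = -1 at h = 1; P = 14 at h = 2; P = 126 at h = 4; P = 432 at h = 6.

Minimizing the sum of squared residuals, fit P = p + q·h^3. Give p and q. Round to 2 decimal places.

Forming MᵀM = [[5, 262]; [262, 51546]] and MᵀP = [516, 102972]ᵀ gives MᵀM·[p, q]ᵀ = MᵀP.
Eliminating q: 51546·(row 1) − 262·(row 2) gives 189086·p = 51546·516 − 262·102972 = -380928, so p = -190464/94543.
Then q = (102972 − 262·(-190464/94543))/51546 = 189834/94543.

p = -2.01, q = 2.01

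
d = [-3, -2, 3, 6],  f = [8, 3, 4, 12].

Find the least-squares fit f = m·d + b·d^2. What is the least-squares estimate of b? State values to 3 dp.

With design matrix X, XᵀX = [[58, 208]; [208, 1474]] and Xᵀf = [54, 552]ᵀ.
det = 58·1474 − 208² = 42228.
m = (54·1474 − 208·552)/42228 = -2935/3519; b = (58·552 − 208·54)/42228 = 1732/3519.

b = 0.492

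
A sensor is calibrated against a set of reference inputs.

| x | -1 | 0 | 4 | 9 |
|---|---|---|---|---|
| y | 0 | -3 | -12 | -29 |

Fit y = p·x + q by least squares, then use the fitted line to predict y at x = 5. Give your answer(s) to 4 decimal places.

ŷ = -16.7097

From the data, Σx·x = 98, Σx = 12, Σ1 = 4.
Right-hand side: Σx·y = -309, Σy = -44.
Normal equations: [[98, 12]; [12, 4]]·[p, q]ᵀ = [-309, -44]ᵀ.
Eliminating q: 4·(row 1) − 12·(row 2) gives 248·p = 4·(-309) − 12·(-44) = -708, so p = -177/62.
Then q = ((-44) − 12·(-177/62))/4 = -151/62.
At x = 5: ŷ = (-177/62)·(5) + (-151/62)·(1) = -518/31.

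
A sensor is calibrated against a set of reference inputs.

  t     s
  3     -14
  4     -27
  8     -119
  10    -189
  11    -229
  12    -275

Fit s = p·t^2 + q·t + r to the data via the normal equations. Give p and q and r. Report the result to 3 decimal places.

p = -1.996, q = 0.985, r = 0.990

Compute the Gram sums: Σt^2·t^2 = 49810, Σt^2·t = 4662, Σt^2 = 454, Σt·t = 454, Σt = 48, Σ1 = 6.
Moment sums: Σt^2·s = -94383, Σt·s = -8811, Σs = -853.
So XᵀX·[p, q, r]ᵀ = Xᵀs: [[49810, 4662, 454]; [4662, 454, 48]; [454, 48, 6]]·[p, q, r]ᵀ = [-94383, -8811, -853]ᵀ.
Row-reducing yields p = -12643/6334, q = 15594/15835, r = 15673/15835.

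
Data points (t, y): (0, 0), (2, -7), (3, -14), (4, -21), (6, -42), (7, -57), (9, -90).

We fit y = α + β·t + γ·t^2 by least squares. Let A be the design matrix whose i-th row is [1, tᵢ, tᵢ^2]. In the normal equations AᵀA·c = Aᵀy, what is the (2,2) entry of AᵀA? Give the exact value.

195

Row 2 ↔ basis t, column 2 ↔ basis t, so (AᵀA)_{2,2} = Σᵢ (t)·(t) = (0)·(0) + (2)·(2) + (3)·(3) + (4)·(4) + (6)·(6) + (7)·(7) + (9)·(9) = 195.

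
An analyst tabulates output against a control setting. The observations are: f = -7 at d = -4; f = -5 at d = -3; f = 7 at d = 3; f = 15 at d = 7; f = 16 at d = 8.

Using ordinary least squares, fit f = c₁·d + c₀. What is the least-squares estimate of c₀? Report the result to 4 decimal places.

Sums needed: Σd·d = 147, Σd = 11, Σ1 = 5.
For Aᵀf: Σd·f = 297, Σf = 26.
Normal equations: [[147, 11]; [11, 5]]·[c₁, c₀]ᵀ = [297, 26]ᵀ.
Δ = 147·5 − 11² = 614.
c₁ = (297·5 − 11·26)/614 = 1199/614; c₀ = (147·26 − 11·297)/614 = 555/614.

c₀ = 0.9039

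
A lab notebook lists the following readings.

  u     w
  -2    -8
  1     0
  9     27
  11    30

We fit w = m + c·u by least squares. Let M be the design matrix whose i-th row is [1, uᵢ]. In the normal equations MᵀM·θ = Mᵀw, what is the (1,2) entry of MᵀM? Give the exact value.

19

Row 1 ↔ basis 1, column 2 ↔ basis u, so (MᵀM)_{1,2} = Σᵢ u = (1)·(-2) + (1)·(1) + (1)·(9) + (1)·(11) = 19.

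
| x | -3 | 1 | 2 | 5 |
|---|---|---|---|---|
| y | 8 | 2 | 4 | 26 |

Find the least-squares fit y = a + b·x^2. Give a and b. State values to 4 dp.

From the data, Σ1 = 4, Σx^2 = 39, Σx^2·x^2 = 723.
And Σy = 40, Σx^2·y = 740.
AᵀA·[a, b]ᵀ = Aᵀy becomes [[4, 39]; [39, 723]]·[a, b]ᵀ = [40, 740]ᵀ.
Eliminating b: 723·(row 1) − 39·(row 2) gives 1371·a = 723·40 − 39·740 = 60, so a = 20/457.
Then b = (740 − 39·(20/457))/723 = 1400/1371.

a = 0.0438, b = 1.0212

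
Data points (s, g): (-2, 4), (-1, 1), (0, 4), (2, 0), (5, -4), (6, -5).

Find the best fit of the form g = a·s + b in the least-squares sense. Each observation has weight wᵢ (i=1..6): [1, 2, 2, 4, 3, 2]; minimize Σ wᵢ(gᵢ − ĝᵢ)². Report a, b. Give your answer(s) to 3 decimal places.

a = -1.119, b = 1.906

Normal-equation sums: Σwᵢ·s·s = 169, Σwᵢ·s = 31, Σwᵢ·1 = 14.
And Σwᵢ·s·g = -130, Σwᵢ·g = -8.
XᵀWX·[a, b]ᵀ = XᵀWg becomes [[169, 31]; [31, 14]]·[a, b]ᵀ = [-130, -8]ᵀ.
Determinant 169·14 − 31² = 1405.
a = ((-130)·14 − 31·(-8))/1405 = -1572/1405; b = (169·(-8) − 31·(-130))/1405 = 2678/1405.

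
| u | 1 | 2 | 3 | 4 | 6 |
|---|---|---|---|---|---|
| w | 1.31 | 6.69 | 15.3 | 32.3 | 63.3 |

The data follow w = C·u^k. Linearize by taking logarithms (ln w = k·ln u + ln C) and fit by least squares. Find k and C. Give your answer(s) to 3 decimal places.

k = 2.191, C = 1.387

Linearized form: ln w = k·ln u + ln C. From the 5 transformed points,
XᵀX = [[6.8196, 4.9698]; [4.9698, 5]], rhs = [16.5637, 12.5214]ᵀ  (here Σln u = 4.9698, Σ(ln u)² = 6.8196, Σln w = 12.5214, Σln u·ln w = 16.5637).
Solving (det = 9.3990): k = 2.19059, ln C = 0.32692, so C = exp(0.32692) = 1.38670.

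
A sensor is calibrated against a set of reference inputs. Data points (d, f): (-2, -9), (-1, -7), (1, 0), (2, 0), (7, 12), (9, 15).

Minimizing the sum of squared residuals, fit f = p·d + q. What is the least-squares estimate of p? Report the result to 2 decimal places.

Normal-equation sums: Σd·d = 140, Σd = 16, Σ1 = 6.
And Σd·f = 244, Σf = 11.
Normal equations: [[140, 16]; [16, 6]]·[p, q]ᵀ = [244, 11]ᵀ.
Δ = 140·6 − 16² = 584.
p = (244·6 − 16·11)/584 = 161/73; q = (140·11 − 16·244)/584 = -591/146.

p = 2.21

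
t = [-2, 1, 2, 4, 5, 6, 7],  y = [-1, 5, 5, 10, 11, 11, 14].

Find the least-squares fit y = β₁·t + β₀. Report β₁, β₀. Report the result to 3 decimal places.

From the data, Σt·t = 135, Σt = 23, Σ1 = 7.
And Σt·y = 276, Σy = 55.
So MᵀM·[β₁, β₀]ᵀ = Mᵀy: [[135, 23]; [23, 7]]·[β₁, β₀]ᵀ = [276, 55]ᵀ.
Eliminating β₀: 7·(row 1) − 23·(row 2) gives 416·β₁ = 7·276 − 23·55 = 667, so β₁ = 667/416.
Then β₀ = (55 − 23·(667/416))/7 = 1077/416.

β₁ = 1.603, β₀ = 2.589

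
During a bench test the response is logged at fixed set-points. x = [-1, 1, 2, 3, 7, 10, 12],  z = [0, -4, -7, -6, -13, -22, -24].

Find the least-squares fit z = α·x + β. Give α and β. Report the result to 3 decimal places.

Setting ∂/∂α … = 0 gives: 308·α + 34·β = -635;  34·α + 7·β = -76.
(Σx·x = 308, Σx = 34, Σ1 = 7, Σx·z = -635, Σz = -76.)
Eliminating β: 7·(row 1) − 34·(row 2) gives 1000·α = 7·(-635) − 34·(-76) = -1861, so α = -1861/1000.
Then β = ((-76) − 34·(-1861/1000))/7 = -909/500.

α = -1.861, β = -1.818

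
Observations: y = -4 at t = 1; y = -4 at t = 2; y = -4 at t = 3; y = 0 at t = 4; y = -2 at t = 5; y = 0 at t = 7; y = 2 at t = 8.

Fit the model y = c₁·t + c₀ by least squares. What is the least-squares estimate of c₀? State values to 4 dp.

The normal system XᵀX·[c₁, c₀]ᵀ = Xᵀy is [[168, 30]; [30, 7]]·[c₁, c₀]ᵀ = [-18, -12]ᵀ.
Δ = 168·7 − 30² = 276.
c₁ = ((-18)·7 − 30·(-12))/276 = 39/46; c₀ = (168·(-12) − 30·(-18))/276 = -123/23.

c₀ = -5.3478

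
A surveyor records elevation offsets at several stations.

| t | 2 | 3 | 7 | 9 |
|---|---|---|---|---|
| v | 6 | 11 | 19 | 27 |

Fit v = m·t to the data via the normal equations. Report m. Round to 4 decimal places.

Compute the Gram sums: Σt·t = 143.
Right-hand side: Σt·v = 421.
So MᵀM·[m]ᵀ = Mᵀv: [[143]]·[m]ᵀ = [421]ᵀ.
m = 421/143 = 2.94406.

m = 2.9441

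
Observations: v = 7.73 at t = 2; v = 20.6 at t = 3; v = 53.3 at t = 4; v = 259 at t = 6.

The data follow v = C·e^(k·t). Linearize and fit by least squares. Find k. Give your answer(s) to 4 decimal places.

Linearized form: ln v = k·t + ln C. From the 4 transformed points,
Σt = 15.0000, Σ(t)² = 65.0000, Σln v = 14.6032, Σt·ln v = 62.4108.
Equations: 65.0000·k + 15.0000·ln C = 62.4108;  15.0000·k + 4·ln C = 14.6032.
Δ = 65.0000·4 − (15.0000)² = 35.0000; k = (62.4108·4 − 15.0000·14.6032)/35.0000 = 0.87416, ln C = (65.0000·14.6032 − 15.0000·62.4108)/35.0000 = 0.37267.

k = 0.8742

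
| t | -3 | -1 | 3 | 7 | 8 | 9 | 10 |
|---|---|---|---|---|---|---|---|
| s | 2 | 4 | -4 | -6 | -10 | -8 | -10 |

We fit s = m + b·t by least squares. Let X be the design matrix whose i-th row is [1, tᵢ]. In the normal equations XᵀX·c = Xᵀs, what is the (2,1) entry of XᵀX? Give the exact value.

Row 2 ↔ basis t, column 1 ↔ basis 1, so (XᵀX)_{2,1} = Σᵢ t = (-3)·(1) + (-1)·(1) + (3)·(1) + (7)·(1) + (8)·(1) + (9)·(1) + (10)·(1) = 33.

33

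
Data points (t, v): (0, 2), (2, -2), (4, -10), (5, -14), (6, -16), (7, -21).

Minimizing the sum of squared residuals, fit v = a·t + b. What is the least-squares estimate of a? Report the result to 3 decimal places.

a = -3.324

Sums needed: Σt·t = 130, Σt = 24, Σ1 = 6.
For Mᵀv: Σt·v = -357, Σv = -61.
Normal equations: [[130, 24]; [24, 6]]·[a, b]ᵀ = [-357, -61]ᵀ.
Eliminating b: 6·(row 1) − 24·(row 2) gives 204·a = 6·(-357) − 24·(-61) = -678, so a = -113/34.
Then b = ((-61) − 24·(-113/34))/6 = 319/102.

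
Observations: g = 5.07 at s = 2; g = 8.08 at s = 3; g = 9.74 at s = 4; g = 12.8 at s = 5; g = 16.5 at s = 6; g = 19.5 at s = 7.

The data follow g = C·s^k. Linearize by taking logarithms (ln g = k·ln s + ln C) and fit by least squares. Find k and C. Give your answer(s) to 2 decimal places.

With ln gᵢ as the transformed response and ln sᵢ as the regressor:
Sums: Σln s = 8.5252, Σ(ln s)² = 13.1965, Σln g = 14.3122, Σln s·ln g = 21.4825.
Normal system: [[13.1965, 8.5252]; [8.5252, 6]]·[k, ln C]ᵀ = [21.4825, 14.3122]ᵀ.
Δ = 13.1965·6 − (8.5252)² = 6.5005; k = (21.4825·6 − 8.5252·14.3122)/6.5005 = 1.05855, ln C = (13.1965·14.3122 − 8.5252·21.4825)/6.5005 = 0.88132, so C = exp(0.88132) = 2.41408.

k = 1.06, C = 2.41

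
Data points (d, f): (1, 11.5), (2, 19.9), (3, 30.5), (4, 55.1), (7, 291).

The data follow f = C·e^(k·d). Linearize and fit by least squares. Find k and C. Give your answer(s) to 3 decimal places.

k = 0.538, C = 6.528

Taking logs, ln f = k·d + ln C, so regress ln f on d.
Σd = 17.0000, Σ(d)² = 79.0000, Σln f = 18.5333, Σd·ln f = 74.4268.
Equations: 79.0000·k + 17.0000·ln C = 74.4268;  17.0000·k + 5·ln C = 18.5333.
Δ = 79.0000·5 − (17.0000)² = 106.0000; k = (74.4268·5 − 17.0000·18.5333)/106.0000 = 0.53838, ln C = (79.0000·18.5333 − 17.0000·74.4268)/106.0000 = 1.87615, so C = exp(1.87615) = 6.52833.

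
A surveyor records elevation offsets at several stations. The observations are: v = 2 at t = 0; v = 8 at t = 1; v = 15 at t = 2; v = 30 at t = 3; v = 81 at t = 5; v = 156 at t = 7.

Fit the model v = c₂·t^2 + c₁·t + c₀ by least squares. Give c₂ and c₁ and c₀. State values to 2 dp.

c₂ = 3.14, c₁ = -0.14, c₀ = 3.03

Sums needed: Σt^2·t^2 = 3124, Σt^2·t = 504, Σt^2 = 88, Σt·t = 88, Σt = 18, Σ1 = 6.
For Xᵀv: Σt^2·v = 10007, Σt·v = 1625, Σv = 292.
Normal equations: [[3124, 504, 88]; [504, 88, 18]; [88, 18, 6]]·[c₂, c₁, c₀]ᵀ = [10007, 1625, 292]ᵀ.
Inverting the 3×3 Gram matrix, [c₂, c₁, c₀]ᵀ = [22301/7100, -101/710, 10741/3550]ᵀ.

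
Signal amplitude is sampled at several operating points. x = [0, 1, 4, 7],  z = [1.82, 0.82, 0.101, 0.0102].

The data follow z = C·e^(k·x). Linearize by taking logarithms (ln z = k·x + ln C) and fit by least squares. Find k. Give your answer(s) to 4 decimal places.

k = -0.7345

With ln zᵢ as the transformed response and xᵢ as the regressor:
AᵀA = [[66.0000, 12.0000]; [12.0000, 4]], rhs = [-41.4666, -6.4776]ᵀ  (here Σx = 12.0000, Σ(x)² = 66.0000, Σln z = -6.4776, Σx·ln z = -41.4666).
Slope k = (n·Σx·ln z − Σx·Σln z)/(n·Σ(x)² − (Σx)²) = (4·-41.4666 − 12.0000·-6.4776)/120.0000 = -0.73446; ln C = (Σln z − k·Σx)/n = 0.58397.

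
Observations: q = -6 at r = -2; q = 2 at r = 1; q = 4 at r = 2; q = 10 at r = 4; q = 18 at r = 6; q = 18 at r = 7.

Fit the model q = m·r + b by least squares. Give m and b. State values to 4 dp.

m = 2.8214, b = -0.7976

Sums needed: Σr·r = 110, Σr = 18, Σ1 = 6.
Right-hand side: Σr·q = 296, Σq = 46.
So XᵀX·[m, b]ᵀ = Xᵀq: [[110, 18]; [18, 6]]·[m, b]ᵀ = [296, 46]ᵀ.
Δ = 110·6 − 18² = 336.
m = (296·6 − 18·46)/336 = 79/28; b = (110·46 − 18·296)/336 = -67/84.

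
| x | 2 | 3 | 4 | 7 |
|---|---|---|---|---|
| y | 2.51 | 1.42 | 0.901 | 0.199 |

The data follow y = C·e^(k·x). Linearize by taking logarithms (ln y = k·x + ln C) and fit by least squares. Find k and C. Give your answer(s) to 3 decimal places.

With ln yᵢ as the transformed response and xᵢ as the regressor:
Over the data: Σx = 16.0000, Σ(x)² = 78.0000, Σln y = -0.4478, Σx·ln y = -8.8256.
Normal system: [[78.0000, 16.0000]; [16.0000, 4]]·[k, ln C]ᵀ = [-8.8256, -0.4478]ᵀ.
Solving (det = 56.0000): k = -0.50247, ln C = 1.89794, so C = exp(1.89794) = 6.67212.

k = -0.502, C = 6.672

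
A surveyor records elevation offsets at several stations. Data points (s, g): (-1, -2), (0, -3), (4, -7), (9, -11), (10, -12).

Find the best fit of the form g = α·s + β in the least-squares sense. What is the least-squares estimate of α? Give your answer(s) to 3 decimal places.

Forming MᵀM = [[198, 22]; [22, 5]] and Mᵀg = [-245, -35]ᵀ gives MᵀM·[α, β]ᵀ = Mᵀg.
Eliminating β: 5·(row 1) − 22·(row 2) gives 506·α = 5·(-245) − 22·(-35) = -455, so α = -455/506.
Then β = ((-35) − 22·(-455/506))/5 = -70/23.

α = -0.899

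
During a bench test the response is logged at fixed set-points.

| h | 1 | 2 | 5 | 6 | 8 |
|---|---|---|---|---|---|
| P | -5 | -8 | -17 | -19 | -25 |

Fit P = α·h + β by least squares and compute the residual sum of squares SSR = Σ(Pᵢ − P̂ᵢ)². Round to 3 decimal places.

The normal equations are: 130·α + 22·β = -420;  22·α + 5·β = -74.
(Σh·h = 130, Σh = 22, Σ1 = 5, Σh·P = -420, ΣP = -74.)
Δ = 130·5 − 22² = 166.
α = ((-420)·5 − 22·(-74))/166 = -236/83; β = (130·(-74) − 22·(-420))/166 = -190/83.
Residuals: 11/83, -2/83, -41/83, 29/83, 3/83; SSR = 32/83.

SSR = 0.386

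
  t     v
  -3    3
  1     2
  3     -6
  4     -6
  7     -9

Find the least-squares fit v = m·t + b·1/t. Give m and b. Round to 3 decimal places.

Sums needed: Σt·t = 84, Σt·1/t = 5, Σ1/t·1/t = 9209/7056.
Right-hand side: Σt·v = -112, Σ1/t·v = -53/14.
So XᵀX·[m, b]ᵀ = Xᵀv: [[84, 5]; [5, 9209/7056]]·[m, b]ᵀ = [-112, -53/14]ᵀ.
Determinant 84·(9209/7056) − 5² = 7109/84.
m = ((-112)·(9209/7056) − 5·(-53/14))/(7109/84) = -32066/21327; b = (84·(-53/14) − 5·(-112))/(7109/84) = 20328/7109.

m = -1.504, b = 2.859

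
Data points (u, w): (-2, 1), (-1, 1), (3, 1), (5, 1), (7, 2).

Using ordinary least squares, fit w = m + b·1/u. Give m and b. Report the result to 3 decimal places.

From the data, Σ1 = 5, Σ1/u = -173/210, Σ1/u·1/u = 62689/44100.
For Mᵀw: Σw = 6, Σ1/u·w = -143/210.
Eliminating b: (62689/44100)·(row 1) − (-173/210)·(row 2) gives (70879/11025)·m = (62689/44100)·6 − (-173/210)·(-143/210) = 70279/8820, so m = 351395/283516.
Then b = ((-143/210) − (-173/210)·(351395/283516))/(62689/44100) = 33915/141758.

m = 1.239, b = 0.239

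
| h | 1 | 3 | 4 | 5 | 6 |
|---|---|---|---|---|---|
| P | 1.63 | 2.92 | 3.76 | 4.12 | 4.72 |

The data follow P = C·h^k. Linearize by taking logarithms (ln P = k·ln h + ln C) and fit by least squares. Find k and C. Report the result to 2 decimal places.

k = 0.59, C = 1.61

Taking logs, ln P = k·ln h + ln C, so regress ln P on ln h.
AᵀA = [[8.9295, 5.8861]; [5.8861, 5]], rhs = [8.0725, 5.8522]ᵀ  (here Σln h = 5.8861, Σ(ln h)² = 8.9295, Σln P = 5.8522, Σln h·ln P = 8.0725).
Slope k = (n·Σln h·ln P − Σln h·Σln P)/(n·Σ(ln h)² − (Σln h)²) = (5·8.0725 − 5.8861·5.8522)/10.0010 = 0.59149; ln C = (Σln P − k·Σln h)/n = 0.47414, so C = exp(0.47414) = 1.60663.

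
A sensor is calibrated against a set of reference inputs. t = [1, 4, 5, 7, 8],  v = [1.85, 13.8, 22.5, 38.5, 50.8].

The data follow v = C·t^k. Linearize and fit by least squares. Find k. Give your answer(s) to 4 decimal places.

k = 1.5768

Linearized form: ln v = k·ln t + ln C. From the 5 transformed points,
Σln t = 7.0211, Σ(ln t)² = 12.6227, Σln v = 13.9319, Σln t·ln v = 23.9213.
Equations: 12.6227·k + 7.0211·ln C = 23.9213;  7.0211·k + 5·ln C = 13.9319.
Solving (det = 13.8181): k = 1.57685, ln C = 0.57215.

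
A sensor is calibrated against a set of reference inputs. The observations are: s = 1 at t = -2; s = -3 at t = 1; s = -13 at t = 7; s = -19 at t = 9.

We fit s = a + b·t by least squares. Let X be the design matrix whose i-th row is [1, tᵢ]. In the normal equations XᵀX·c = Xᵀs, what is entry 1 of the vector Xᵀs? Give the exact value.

-34

Entry 1 ↔ basis 1, so (Xᵀs)_{1} = Σᵢ sᵢ = (1)·(1) + (1)·(-3) + (1)·(-13) + (1)·(-19) = -34.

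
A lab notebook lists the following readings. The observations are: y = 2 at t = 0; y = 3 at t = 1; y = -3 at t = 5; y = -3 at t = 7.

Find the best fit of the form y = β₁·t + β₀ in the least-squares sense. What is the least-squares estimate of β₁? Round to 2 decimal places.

β₁ = -0.91

Setting ∂/∂β₁ … = 0 gives: 75·β₁ + 13·β₀ = -33;  13·β₁ + 4·β₀ = -1.
(Σt·t = 75, Σt = 13, Σ1 = 4, Σt·y = -33, Σy = -1.)
Eliminating β₀: 4·(row 1) − 13·(row 2) gives 131·β₁ = 4·(-33) − 13·(-1) = -119, so β₁ = -119/131.
Then β₀ = ((-1) − 13·(-119/131))/4 = 354/131.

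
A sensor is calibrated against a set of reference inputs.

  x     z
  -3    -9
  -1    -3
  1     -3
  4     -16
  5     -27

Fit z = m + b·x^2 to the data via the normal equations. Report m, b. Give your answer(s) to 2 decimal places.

The normal equations are: 5·m + 52·b = -58;  52·m + 964·b = -1018.
Eliminating b: 964·(row 1) − 52·(row 2) gives 2116·m = 964·(-58) − 52·(-1018) = -2976, so m = -744/529.
Then b = ((-1018) − 52·(-744/529))/964 = -1037/1058.

m = -1.41, b = -0.98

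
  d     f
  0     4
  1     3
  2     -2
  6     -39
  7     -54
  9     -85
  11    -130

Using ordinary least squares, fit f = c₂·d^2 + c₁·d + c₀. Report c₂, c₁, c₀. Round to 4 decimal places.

c₂ = -0.9933, c₁ = -1.2259, c₀ = 4.4529

The normal system XᵀX·[c₂, c₁, c₀]ᵀ = Xᵀf is [[24916, 2628, 292]; [2628, 292, 36]; [292, 36, 7]]·[c₂, c₁, c₀]ᵀ = [-26670, -2808, -303]ᵀ.
Solving the 3×3 system (Gaussian elimination) gives c₂ = -26755/26936, c₁ = -33021/26936, c₀ = 14993/3367.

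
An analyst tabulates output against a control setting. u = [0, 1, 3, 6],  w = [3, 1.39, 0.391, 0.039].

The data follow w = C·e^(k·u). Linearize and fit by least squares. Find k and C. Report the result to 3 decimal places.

Linearized form: ln w = k·u + ln C. From the 4 transformed points,
XᵀX = [[46.0000, 10.0000]; [10.0000, 4]], rhs = [-21.9530, -2.7553]ᵀ  (here Σu = 10.0000, Σ(u)² = 46.0000, Σln w = -2.7553, Σu·ln w = -21.9530).
Solving (det = 84.0000): k = -0.71737, ln C = 1.10458, so C = exp(1.10458) = 3.01797.

k = -0.717, C = 3.018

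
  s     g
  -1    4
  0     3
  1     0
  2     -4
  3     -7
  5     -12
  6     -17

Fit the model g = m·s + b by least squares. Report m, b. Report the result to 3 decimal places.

m = -3.033, b = 2.217

The normal equations are: 76·m + 16·b = -195;  16·m + 7·b = -33.
(Σs·s = 76, Σs = 16, Σ1 = 7, Σs·g = -195, Σg = -33.)
Determinant 76·7 − 16² = 276.
m = ((-195)·7 − 16·(-33))/276 = -279/92; b = (76·(-33) − 16·(-195))/276 = 51/23.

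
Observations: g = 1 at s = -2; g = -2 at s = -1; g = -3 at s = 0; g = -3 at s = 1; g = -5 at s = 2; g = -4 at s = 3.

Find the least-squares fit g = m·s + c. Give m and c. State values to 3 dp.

m = -0.971, c = -2.181

From the data, Σs·s = 19, Σs = 3, Σ1 = 6.
Right-hand side: Σs·g = -25, Σg = -16.
So AᵀA·[m, c]ᵀ = Aᵀg: [[19, 3]; [3, 6]]·[m, c]ᵀ = [-25, -16]ᵀ.
Determinant 19·6 − 3² = 105.
m = ((-25)·6 − 3·(-16))/105 = -34/35; c = (19·(-16) − 3·(-25))/105 = -229/105.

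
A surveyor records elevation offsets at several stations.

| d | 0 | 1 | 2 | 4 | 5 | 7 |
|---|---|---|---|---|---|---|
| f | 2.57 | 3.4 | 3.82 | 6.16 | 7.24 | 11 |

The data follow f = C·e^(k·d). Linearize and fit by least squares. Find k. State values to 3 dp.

k = 0.205

With ln fᵢ as the transformed response and dᵢ as the regressor:
AᵀA = [[95.0000, 19.0000]; [19.0000, 6]], rhs = [37.8600, 9.7035]ᵀ  (here Σd = 19.0000, Σ(d)² = 95.0000, Σln f = 9.7035, Σd·ln f = 37.8600).
Solving (det = 209.0000): k = 0.20475, ln C = 0.96888.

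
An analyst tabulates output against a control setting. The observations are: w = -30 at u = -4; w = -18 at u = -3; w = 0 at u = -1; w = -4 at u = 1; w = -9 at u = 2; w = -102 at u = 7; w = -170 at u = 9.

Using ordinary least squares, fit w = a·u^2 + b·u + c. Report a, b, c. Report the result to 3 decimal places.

Setting ∂/∂a … = 0 gives: 9317·a + 989·b + 161·c = -19450;  989·a + 161·b + 11·c = -2092;  161·a + 11·b + 7·c = -333.
Row-reducing yields a = -629955/309302, b = -21431/44186, c = 5384/154651.

a = -2.037, b = -0.485, c = 0.035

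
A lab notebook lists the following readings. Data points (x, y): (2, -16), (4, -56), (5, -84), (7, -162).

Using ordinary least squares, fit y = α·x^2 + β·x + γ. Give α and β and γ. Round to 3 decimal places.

Forming AᵀA = [[3298, 540, 94]; [540, 94, 18]; [94, 18, 4]] and Aᵀy = [-10998, -1810, -318]ᵀ gives AᵀA·[α, β, γ]ᵀ = Aᵀy.
Row-reducing yields α = -19/6, β = -17/26, γ = -167/78.

α = -3.167, β = -0.654, γ = -2.141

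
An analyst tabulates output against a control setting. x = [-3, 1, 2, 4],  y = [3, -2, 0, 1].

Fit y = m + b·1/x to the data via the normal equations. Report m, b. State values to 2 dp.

Entries of AᵀA: Σ1 = 4, Σ1/x = 17/12, Σ1/x·1/x = 205/144.
Right-hand side: Σy = 2, Σ1/x·y = -11/4.
AᵀA·[m, b]ᵀ = Aᵀy becomes [[4, 17/12]; [17/12, 205/144]]·[m, b]ᵀ = [2, -11/4]ᵀ.
Δ = 4·(205/144) − (17/12)² = 59/16.
m = (2·(205/144) − (17/12)·(-11/4))/(59/16) = 971/531; b = (4·(-11/4) − (17/12)·2)/(59/16) = -664/177.

m = 1.83, b = -3.75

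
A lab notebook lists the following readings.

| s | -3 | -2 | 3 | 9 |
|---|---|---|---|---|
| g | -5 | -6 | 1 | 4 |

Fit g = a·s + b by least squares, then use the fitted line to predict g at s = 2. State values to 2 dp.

ĝ = -1.29

Compute the Gram sums: Σs·s = 103, Σs = 7, Σ1 = 4.
And Σs·g = 66, Σg = -6.
Normal equations: [[103, 7]; [7, 4]]·[a, b]ᵀ = [66, -6]ᵀ.
Δ = 103·4 − 7² = 363.
a = (66·4 − 7·(-6))/363 = 102/121; b = (103·(-6) − 7·66)/363 = -360/121.
At s = 2: ĝ = (102/121)·(2) + (-360/121)·(1) = -156/121.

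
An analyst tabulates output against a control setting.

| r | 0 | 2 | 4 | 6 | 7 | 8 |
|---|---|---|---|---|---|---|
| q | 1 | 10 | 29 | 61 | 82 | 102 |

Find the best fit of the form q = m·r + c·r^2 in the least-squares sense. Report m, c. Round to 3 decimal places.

m = 2.101, c = 1.345

From the data, Σr·r = 169, Σr·r^2 = 1143, Σr^2·r^2 = 8065.
For Xᵀq: Σr·q = 1892, Σr^2·q = 13246.
Normal equations: [[169, 1143]; [1143, 8065]]·[m, c]ᵀ = [1892, 13246]ᵀ.
Determinant 169·8065 − 1143² = 56536.
m = (1892·8065 − 1143·13246)/56536 = 311/148; c = (169·13246 − 1143·1892)/56536 = 199/148.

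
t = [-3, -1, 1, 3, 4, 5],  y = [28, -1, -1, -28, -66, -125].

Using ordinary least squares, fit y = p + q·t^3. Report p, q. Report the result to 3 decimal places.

Setting ∂/∂p … = 0 gives: 6·p + 189·q = -193;  189·p + 21181·q = -21361.
Eliminating q: 21181·(row 1) − 189·(row 2) gives 91365·p = 21181·(-193) − 189·(-21361) = -50704, so p = -50704/91365.
Then q = ((-21361) − 189·(-50704/91365))/21181 = -30563/30455.

p = -0.555, q = -1.004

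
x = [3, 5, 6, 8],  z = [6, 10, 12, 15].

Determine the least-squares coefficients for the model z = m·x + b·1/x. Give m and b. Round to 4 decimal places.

m = 1.8951, b = 1.5152

The normal system AᵀA·[m, b]ᵀ = Aᵀz is [[134, 4]; [4, 2801/14400]]·[m, b]ᵀ = [260, 63/8]ᵀ.
Eliminating b: (2801/14400)·(row 1) − 4·(row 2) gives (72467/7200)·m = (2801/14400)·260 − 4·(63/8) = 13733/720, so m = 137330/72467.
Then b = ((63/8) − 4·(137330/72467))/(2801/14400) = 109800/72467.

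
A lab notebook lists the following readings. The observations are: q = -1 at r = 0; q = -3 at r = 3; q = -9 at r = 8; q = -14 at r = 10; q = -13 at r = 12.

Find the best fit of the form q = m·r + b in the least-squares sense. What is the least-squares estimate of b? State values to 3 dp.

MᵀM·[m, b]ᵀ = Mᵀq reads: 317·m + 33·b = -377;  33·m + 5·b = -40.
Δ = 317·5 − 33² = 496.
m = ((-377)·5 − 33·(-40))/496 = -565/496; b = (317·(-40) − 33·(-377))/496 = -239/496.

b = -0.482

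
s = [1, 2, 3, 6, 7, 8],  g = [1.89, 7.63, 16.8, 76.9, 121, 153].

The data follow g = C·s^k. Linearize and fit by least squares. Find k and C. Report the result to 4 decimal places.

k = 2.1288, C = 1.7803

Taking logs, ln g = k·ln s + ln C, so regress ln g on ln s.
AᵀA = [[13.0084, 7.6089]; [7.6089, 6]], rhs = [32.0815, 19.6588]ᵀ  (here Σln s = 7.6089, Σ(ln s)² = 13.0084, Σln g = 19.6588, Σln s·ln g = 32.0815).
Slope k = (n·Σln s·ln g − Σln s·Σln g)/(n·Σ(ln s)² − (Σln s)²) = (6·32.0815 − 7.6089·19.6588)/20.1558 = 2.12883; ln C = (Σln g − k·Σln s)/n = 0.57680, so C = exp(0.57680) = 1.78033.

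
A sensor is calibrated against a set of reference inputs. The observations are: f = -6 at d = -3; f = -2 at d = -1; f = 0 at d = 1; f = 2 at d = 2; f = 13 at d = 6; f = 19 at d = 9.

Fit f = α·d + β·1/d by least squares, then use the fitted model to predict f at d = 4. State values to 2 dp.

f̂ = 8.17

Forming MᵀM = [[132, 6]; [6, 389/162]] and Mᵀf = [273, 167/18]ᵀ gives MᵀM·[α, β]ᵀ = Mᵀf.
Determinant 132·(389/162) − 6² = 7586/27.
α = (273·(389/162) − 6·(167/18))/(7586/27) = 32393/15172; β = (132·(167/18) − 6·273)/(7586/27) = -5580/3793.
At d = 4: f̂ = (32393/15172)·(4) + (-5580/3793)·(1/4) = 30998/3793.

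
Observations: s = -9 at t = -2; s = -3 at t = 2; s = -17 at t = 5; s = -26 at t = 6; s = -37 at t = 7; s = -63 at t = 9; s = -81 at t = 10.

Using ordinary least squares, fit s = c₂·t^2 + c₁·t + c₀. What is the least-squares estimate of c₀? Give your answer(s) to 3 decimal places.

From the data, Σt^2·t^2 = 20915, Σt^2·t = 2413, Σt^2 = 299, Σt·t = 299, Σt = 37, Σ1 = 7.
And Σt^2·s = -16425, Σt·s = -1865, Σs = -236.
So XᵀX·[c₂, c₁, c₀]ᵀ = Xᵀs: [[20915, 2413, 299]; [2413, 299, 37]; [299, 37, 7]]·[c₂, c₁, c₀]ᵀ = [-16425, -1865, -236]ᵀ.
Solving the 3×3 system (Gaussian elimination) gives c₂ = -62135/65226, c₁ = 221411/130452, c₀ = -86769/43484.

c₀ = -1.995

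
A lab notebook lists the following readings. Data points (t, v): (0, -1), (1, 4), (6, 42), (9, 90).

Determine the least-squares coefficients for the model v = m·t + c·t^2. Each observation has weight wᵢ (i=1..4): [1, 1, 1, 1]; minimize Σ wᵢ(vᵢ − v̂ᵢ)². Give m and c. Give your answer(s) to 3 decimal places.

Entries of XᵀWX: Σwᵢ·t·t = 118, Σwᵢ·t·t^2 = 946, Σwᵢ·t^2·t^2 = 7858.
Moment sums: Σwᵢ·t·v = 1066, Σwᵢ·t^2·v = 8806.
Normal equations: [[118, 946]; [946, 7858]]·[m, c]ᵀ = [1066, 8806]ᵀ.
Eliminating c: 7858·(row 1) − 946·(row 2) gives 32328·m = 7858·1066 − 946·8806 = 46152, so m = 641/449.
Then c = (8806 − 946·(641/449))/7858 = 426/449.

m = 1.428, c = 0.949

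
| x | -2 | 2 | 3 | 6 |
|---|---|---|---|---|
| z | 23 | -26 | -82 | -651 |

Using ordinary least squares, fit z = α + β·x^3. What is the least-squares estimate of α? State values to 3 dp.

MᵀM·[α, β]ᵀ = Mᵀz reads: 4·α + 243·β = -736;  243·α + 47513·β = -143222.
Eliminating β: 47513·(row 1) − 243·(row 2) gives 131003·α = 47513·(-736) − 243·(-143222) = -166622, so α = -166622/131003.
Then β = ((-143222) − 243·(-166622/131003))/47513 = -394040/131003.

α = -1.272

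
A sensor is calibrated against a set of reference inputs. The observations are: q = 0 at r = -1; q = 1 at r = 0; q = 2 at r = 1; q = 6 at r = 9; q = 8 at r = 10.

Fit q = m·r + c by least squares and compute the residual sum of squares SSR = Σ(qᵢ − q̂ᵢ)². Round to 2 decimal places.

Forming AᵀA = [[183, 19]; [19, 5]] and Aᵀq = [136, 17]ᵀ gives AᵀA·[m, c]ᵀ = Aᵀq.
det = 183·5 − 19² = 554.
m = (136·5 − 19·17)/554 = 357/554; c = (183·17 − 19·136)/554 = 527/554.
Residuals: -85/277, 27/554, 112/277, -208/277, 335/554; SSR = 659/554.

SSR = 1.19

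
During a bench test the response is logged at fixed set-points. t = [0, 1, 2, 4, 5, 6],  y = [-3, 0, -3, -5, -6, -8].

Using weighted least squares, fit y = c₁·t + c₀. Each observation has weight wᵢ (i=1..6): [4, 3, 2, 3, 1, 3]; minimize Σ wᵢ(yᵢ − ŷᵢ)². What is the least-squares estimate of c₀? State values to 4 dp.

c₀ = -1.3486

AᵀWA·[c₁, c₀]ᵀ = AᵀWy reads: 192·c₁ + 42·c₀ = -246;  42·c₁ + 16·c₀ = -63.
det = 192·16 − 42² = 1308.
c₁ = ((-246)·16 − 42·(-63))/1308 = -215/218; c₀ = (192·(-63) − 42·(-246))/1308 = -147/109.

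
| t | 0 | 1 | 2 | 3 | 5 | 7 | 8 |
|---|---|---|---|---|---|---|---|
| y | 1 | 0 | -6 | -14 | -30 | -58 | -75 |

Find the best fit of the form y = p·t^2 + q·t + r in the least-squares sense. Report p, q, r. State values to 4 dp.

p = -0.9921, q = -1.5540, r = 1.3148

XᵀX·[p, q, r]ᵀ = Xᵀy reads: 7220·p + 1016·q + 152·r = -8542;  1016·p + 152·q + 26·r = -1210;  152·p + 26·q + 7·r = -182.
(Σt^2·t^2 = 7220, Σt^2·t = 1016, Σt^2 = 152, Σt·t = 152, Σt = 26, Σ1 = 7, Σt^2·y = -8542, Σt·y = -1210, Σy = -182.)
Inverting the 3×3 Gram matrix, [p, q, r]ᵀ = [-3895/3926, -6101/3926, 2581/1963]ᵀ.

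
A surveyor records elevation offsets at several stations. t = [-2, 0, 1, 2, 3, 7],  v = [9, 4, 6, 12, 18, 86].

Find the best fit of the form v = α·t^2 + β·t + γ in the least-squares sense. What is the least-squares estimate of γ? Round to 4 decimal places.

Sums needed: Σt^2·t^2 = 2515, Σt^2·t = 371, Σt^2 = 67, Σt·t = 67, Σt = 11, Σ1 = 6.
Moment sums: Σt^2·v = 4466, Σt·v = 668, Σv = 135.
Inverting the 3×3 Gram matrix, [α, β, γ]ᵀ = [102607/63480, 26257/63480, 9766/2645]ᵀ.

γ = 3.6922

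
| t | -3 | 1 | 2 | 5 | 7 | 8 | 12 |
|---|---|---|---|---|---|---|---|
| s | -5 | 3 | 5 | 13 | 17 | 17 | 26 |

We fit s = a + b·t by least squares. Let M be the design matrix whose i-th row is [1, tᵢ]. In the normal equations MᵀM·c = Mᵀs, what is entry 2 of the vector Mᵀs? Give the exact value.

Entry 2 ↔ basis t, so (Mᵀs)_{2} = Σᵢ (t)·sᵢ = (-3)·(-5) + (1)·(3) + (2)·(5) + (5)·(13) + (7)·(17) + (8)·(17) + (12)·(26) = 660.

660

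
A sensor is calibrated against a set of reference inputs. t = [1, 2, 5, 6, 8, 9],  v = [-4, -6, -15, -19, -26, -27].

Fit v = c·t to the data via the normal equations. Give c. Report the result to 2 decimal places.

With design matrix M, MᵀM = [[211]] and Mᵀv = [-656]ᵀ.
Hence c = -656 / 211 ≈ -3.109.

c = -3.11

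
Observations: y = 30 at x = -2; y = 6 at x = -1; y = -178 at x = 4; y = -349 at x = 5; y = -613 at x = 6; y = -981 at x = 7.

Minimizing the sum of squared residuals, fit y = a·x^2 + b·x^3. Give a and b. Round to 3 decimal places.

Forming AᵀA = [[4595, 28699]; [28699, 184091]] and Aᵀy = [-81584, -524154]ᵀ gives AᵀA·[a, b]ᵀ = Aᵀy.
Eliminating b: 184091·(row 1) − 28699·(row 2) gives 22265544·a = 184091·(-81584) − 28699·(-524154) = 23815502, so a = 11907751/11132772.
Then b = ((-524154) − 28699·(11907751/11132772))/184091 = -33554207/11132772.

a = 1.070, b = -3.014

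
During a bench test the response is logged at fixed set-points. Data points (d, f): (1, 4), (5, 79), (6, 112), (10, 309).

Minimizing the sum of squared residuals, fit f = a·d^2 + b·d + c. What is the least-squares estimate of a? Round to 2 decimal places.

Normal-equation sums: Σd^2·d^2 = 11922, Σd^2·d = 1342, Σd^2 = 162, Σd·d = 162, Σd = 22, Σ1 = 4.
Right-hand side: Σd^2·f = 36911, Σd·f = 4161, Σf = 504.
Normal equations: [[11922, 1342, 162]; [1342, 162, 22]; [162, 22, 4]]·[a, b, c]ᵀ = [36911, 4161, 504]ᵀ.
Inverting the 3×3 Gram matrix, [a, b, c]ᵀ = [61/20, 269/820, 55/82]ᵀ.

a = 3.05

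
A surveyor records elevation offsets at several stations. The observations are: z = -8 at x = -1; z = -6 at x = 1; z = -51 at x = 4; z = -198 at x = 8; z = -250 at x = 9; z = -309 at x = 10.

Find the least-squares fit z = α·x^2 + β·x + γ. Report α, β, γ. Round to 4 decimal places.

α = -3.1290, β = 0.7929, γ = -3.9430

Entries of MᵀM: Σx^2·x^2 = 20915, Σx^2·x = 2305, Σx^2 = 263, Σx·x = 263, Σx = 31, Σ1 = 6.
For Mᵀz: Σx^2·z = -64652, Σx·z = -7126, Σz = -822.
Solving the 3×3 system (Gaussian elimination) gives α = -219179/70048, β = 55543/70048, γ = -138101/35024.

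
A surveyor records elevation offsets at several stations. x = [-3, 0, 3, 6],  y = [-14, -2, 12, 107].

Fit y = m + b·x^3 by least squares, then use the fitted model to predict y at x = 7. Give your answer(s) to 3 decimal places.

ŷ = 170.464

Forming AᵀA = [[4, 216]; [216, 48114]] and Aᵀy = [103, 23814]ᵀ gives AᵀA·[m, b]ᵀ = Aᵀy.
det = 4·48114 − 216² = 145800.
m = (103·48114 − 216·23814)/145800 = -129/100; b = (4·23814 − 216·103)/145800 = 338/675.
At x = 7: ŷ = (-129/100)·(1) + (338/675)·(343) = 460253/2700.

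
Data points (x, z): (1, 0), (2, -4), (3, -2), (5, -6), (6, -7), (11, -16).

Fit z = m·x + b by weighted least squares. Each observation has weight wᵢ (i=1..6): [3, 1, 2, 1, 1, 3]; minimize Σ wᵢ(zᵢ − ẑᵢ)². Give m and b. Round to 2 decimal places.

m = -1.58, b = 1.63

Forming MᵀWM = [[449, 55]; [55, 11]] and MᵀWz = [-620, -69]ᵀ gives MᵀWM·[m, b]ᵀ = MᵀWz.
Eliminating b: 11·(row 1) − 55·(row 2) gives 1914·m = 11·(-620) − 55·(-69) = -3025, so m = -275/174.
Then b = ((-69) − 55·(-275/174))/11 = 3119/1914.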